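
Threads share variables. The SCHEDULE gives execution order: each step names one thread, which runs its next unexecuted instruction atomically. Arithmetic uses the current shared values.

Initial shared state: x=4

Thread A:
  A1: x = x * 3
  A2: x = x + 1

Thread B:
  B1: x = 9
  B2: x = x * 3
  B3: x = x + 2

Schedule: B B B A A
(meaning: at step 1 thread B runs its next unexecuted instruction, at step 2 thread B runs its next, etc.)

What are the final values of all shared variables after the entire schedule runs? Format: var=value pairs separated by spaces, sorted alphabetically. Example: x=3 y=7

Answer: x=88

Derivation:
Step 1: thread B executes B1 (x = 9). Shared: x=9. PCs: A@0 B@1
Step 2: thread B executes B2 (x = x * 3). Shared: x=27. PCs: A@0 B@2
Step 3: thread B executes B3 (x = x + 2). Shared: x=29. PCs: A@0 B@3
Step 4: thread A executes A1 (x = x * 3). Shared: x=87. PCs: A@1 B@3
Step 5: thread A executes A2 (x = x + 1). Shared: x=88. PCs: A@2 B@3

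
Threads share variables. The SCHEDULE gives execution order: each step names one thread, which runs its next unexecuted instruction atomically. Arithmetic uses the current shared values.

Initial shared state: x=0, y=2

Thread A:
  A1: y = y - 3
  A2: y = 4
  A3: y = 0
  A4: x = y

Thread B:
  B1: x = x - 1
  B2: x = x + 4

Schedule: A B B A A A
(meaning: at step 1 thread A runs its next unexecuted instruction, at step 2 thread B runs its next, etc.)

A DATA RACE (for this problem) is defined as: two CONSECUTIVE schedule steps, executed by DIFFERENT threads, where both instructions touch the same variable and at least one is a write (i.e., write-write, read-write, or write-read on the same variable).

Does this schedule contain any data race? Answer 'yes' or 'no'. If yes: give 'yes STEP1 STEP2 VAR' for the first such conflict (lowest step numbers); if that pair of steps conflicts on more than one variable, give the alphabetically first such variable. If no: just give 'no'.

Answer: no

Derivation:
Steps 1,2: A(r=y,w=y) vs B(r=x,w=x). No conflict.
Steps 2,3: same thread (B). No race.
Steps 3,4: B(r=x,w=x) vs A(r=-,w=y). No conflict.
Steps 4,5: same thread (A). No race.
Steps 5,6: same thread (A). No race.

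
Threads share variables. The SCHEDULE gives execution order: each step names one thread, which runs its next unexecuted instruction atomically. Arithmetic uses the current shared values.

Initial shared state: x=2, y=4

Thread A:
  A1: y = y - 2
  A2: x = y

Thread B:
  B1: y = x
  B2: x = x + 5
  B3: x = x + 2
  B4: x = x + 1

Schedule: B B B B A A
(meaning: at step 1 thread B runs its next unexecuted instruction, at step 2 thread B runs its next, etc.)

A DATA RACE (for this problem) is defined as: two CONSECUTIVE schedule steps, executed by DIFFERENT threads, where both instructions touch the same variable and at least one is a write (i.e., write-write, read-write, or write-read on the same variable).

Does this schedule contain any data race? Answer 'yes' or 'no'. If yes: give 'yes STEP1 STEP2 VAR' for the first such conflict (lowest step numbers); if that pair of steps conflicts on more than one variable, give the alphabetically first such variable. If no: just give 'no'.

Answer: no

Derivation:
Steps 1,2: same thread (B). No race.
Steps 2,3: same thread (B). No race.
Steps 3,4: same thread (B). No race.
Steps 4,5: B(r=x,w=x) vs A(r=y,w=y). No conflict.
Steps 5,6: same thread (A). No race.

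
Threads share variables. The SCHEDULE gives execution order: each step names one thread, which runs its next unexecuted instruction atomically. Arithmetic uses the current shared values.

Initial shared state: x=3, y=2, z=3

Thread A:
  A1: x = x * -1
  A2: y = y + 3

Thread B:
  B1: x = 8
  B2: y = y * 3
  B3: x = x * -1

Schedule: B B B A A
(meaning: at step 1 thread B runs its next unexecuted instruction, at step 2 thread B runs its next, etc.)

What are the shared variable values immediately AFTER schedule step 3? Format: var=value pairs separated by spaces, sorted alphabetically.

Step 1: thread B executes B1 (x = 8). Shared: x=8 y=2 z=3. PCs: A@0 B@1
Step 2: thread B executes B2 (y = y * 3). Shared: x=8 y=6 z=3. PCs: A@0 B@2
Step 3: thread B executes B3 (x = x * -1). Shared: x=-8 y=6 z=3. PCs: A@0 B@3

Answer: x=-8 y=6 z=3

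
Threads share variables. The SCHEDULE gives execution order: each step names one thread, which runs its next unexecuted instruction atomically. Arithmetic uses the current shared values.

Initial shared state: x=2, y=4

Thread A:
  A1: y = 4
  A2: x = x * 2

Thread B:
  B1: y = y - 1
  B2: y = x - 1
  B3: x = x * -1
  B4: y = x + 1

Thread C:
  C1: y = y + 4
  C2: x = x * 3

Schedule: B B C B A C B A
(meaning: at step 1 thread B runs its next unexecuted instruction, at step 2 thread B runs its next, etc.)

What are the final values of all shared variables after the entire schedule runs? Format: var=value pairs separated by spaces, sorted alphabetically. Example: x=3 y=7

Answer: x=-12 y=-5

Derivation:
Step 1: thread B executes B1 (y = y - 1). Shared: x=2 y=3. PCs: A@0 B@1 C@0
Step 2: thread B executes B2 (y = x - 1). Shared: x=2 y=1. PCs: A@0 B@2 C@0
Step 3: thread C executes C1 (y = y + 4). Shared: x=2 y=5. PCs: A@0 B@2 C@1
Step 4: thread B executes B3 (x = x * -1). Shared: x=-2 y=5. PCs: A@0 B@3 C@1
Step 5: thread A executes A1 (y = 4). Shared: x=-2 y=4. PCs: A@1 B@3 C@1
Step 6: thread C executes C2 (x = x * 3). Shared: x=-6 y=4. PCs: A@1 B@3 C@2
Step 7: thread B executes B4 (y = x + 1). Shared: x=-6 y=-5. PCs: A@1 B@4 C@2
Step 8: thread A executes A2 (x = x * 2). Shared: x=-12 y=-5. PCs: A@2 B@4 C@2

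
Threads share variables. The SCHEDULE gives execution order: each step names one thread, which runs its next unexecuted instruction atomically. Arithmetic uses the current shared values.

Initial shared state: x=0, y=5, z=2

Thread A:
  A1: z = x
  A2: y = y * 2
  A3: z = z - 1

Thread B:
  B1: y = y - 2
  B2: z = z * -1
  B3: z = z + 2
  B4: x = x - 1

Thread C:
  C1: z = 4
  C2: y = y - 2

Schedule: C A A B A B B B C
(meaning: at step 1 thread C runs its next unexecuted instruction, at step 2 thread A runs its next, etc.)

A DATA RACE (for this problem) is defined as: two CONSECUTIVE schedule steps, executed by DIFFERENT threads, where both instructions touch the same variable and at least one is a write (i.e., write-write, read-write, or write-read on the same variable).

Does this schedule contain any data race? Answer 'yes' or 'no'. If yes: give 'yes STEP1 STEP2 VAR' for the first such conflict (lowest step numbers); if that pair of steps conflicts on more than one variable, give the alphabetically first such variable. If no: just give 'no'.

Answer: yes 1 2 z

Derivation:
Steps 1,2: C(z = 4) vs A(z = x). RACE on z (W-W).
Steps 2,3: same thread (A). No race.
Steps 3,4: A(y = y * 2) vs B(y = y - 2). RACE on y (W-W).
Steps 4,5: B(r=y,w=y) vs A(r=z,w=z). No conflict.
Steps 5,6: A(z = z - 1) vs B(z = z * -1). RACE on z (W-W).
Steps 6,7: same thread (B). No race.
Steps 7,8: same thread (B). No race.
Steps 8,9: B(r=x,w=x) vs C(r=y,w=y). No conflict.
First conflict at steps 1,2.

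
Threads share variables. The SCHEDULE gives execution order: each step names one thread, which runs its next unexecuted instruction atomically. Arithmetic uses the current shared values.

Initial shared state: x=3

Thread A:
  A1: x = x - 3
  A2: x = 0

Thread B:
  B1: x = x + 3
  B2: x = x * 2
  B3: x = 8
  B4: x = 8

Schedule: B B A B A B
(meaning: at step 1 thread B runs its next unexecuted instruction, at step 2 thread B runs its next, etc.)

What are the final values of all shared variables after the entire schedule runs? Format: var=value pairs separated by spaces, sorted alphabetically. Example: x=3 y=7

Step 1: thread B executes B1 (x = x + 3). Shared: x=6. PCs: A@0 B@1
Step 2: thread B executes B2 (x = x * 2). Shared: x=12. PCs: A@0 B@2
Step 3: thread A executes A1 (x = x - 3). Shared: x=9. PCs: A@1 B@2
Step 4: thread B executes B3 (x = 8). Shared: x=8. PCs: A@1 B@3
Step 5: thread A executes A2 (x = 0). Shared: x=0. PCs: A@2 B@3
Step 6: thread B executes B4 (x = 8). Shared: x=8. PCs: A@2 B@4

Answer: x=8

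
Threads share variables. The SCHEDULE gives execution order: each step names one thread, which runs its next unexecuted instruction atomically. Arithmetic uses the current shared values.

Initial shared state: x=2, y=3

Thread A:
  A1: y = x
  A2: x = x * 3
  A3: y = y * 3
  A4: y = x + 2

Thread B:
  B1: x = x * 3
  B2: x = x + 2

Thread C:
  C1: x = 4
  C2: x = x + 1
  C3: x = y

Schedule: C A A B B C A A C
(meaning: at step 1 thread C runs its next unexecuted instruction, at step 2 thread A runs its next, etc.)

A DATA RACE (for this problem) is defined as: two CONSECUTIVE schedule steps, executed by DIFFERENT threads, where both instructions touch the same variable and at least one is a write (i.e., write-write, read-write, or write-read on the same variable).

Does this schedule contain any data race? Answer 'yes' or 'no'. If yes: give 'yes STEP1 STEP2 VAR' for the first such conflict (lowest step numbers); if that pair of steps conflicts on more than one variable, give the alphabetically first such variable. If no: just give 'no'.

Answer: yes 1 2 x

Derivation:
Steps 1,2: C(x = 4) vs A(y = x). RACE on x (W-R).
Steps 2,3: same thread (A). No race.
Steps 3,4: A(x = x * 3) vs B(x = x * 3). RACE on x (W-W).
Steps 4,5: same thread (B). No race.
Steps 5,6: B(x = x + 2) vs C(x = x + 1). RACE on x (W-W).
Steps 6,7: C(r=x,w=x) vs A(r=y,w=y). No conflict.
Steps 7,8: same thread (A). No race.
Steps 8,9: A(y = x + 2) vs C(x = y). RACE on x (R-W), y (W-R). Multiple vars; alphabetically first is x.
First conflict at steps 1,2.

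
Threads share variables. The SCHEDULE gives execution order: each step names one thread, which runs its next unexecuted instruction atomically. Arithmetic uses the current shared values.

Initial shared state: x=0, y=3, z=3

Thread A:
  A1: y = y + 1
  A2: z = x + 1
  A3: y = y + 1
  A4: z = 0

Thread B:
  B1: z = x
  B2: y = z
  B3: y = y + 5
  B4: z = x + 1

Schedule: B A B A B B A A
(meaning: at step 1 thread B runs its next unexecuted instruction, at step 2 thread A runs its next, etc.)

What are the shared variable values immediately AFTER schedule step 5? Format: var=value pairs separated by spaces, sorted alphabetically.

Step 1: thread B executes B1 (z = x). Shared: x=0 y=3 z=0. PCs: A@0 B@1
Step 2: thread A executes A1 (y = y + 1). Shared: x=0 y=4 z=0. PCs: A@1 B@1
Step 3: thread B executes B2 (y = z). Shared: x=0 y=0 z=0. PCs: A@1 B@2
Step 4: thread A executes A2 (z = x + 1). Shared: x=0 y=0 z=1. PCs: A@2 B@2
Step 5: thread B executes B3 (y = y + 5). Shared: x=0 y=5 z=1. PCs: A@2 B@3

Answer: x=0 y=5 z=1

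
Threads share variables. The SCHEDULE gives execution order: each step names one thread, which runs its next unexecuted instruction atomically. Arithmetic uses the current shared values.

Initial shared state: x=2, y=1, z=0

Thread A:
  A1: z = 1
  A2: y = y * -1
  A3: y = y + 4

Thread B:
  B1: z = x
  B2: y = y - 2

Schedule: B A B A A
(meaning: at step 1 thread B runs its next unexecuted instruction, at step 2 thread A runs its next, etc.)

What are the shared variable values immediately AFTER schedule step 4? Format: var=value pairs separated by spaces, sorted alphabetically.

Answer: x=2 y=1 z=1

Derivation:
Step 1: thread B executes B1 (z = x). Shared: x=2 y=1 z=2. PCs: A@0 B@1
Step 2: thread A executes A1 (z = 1). Shared: x=2 y=1 z=1. PCs: A@1 B@1
Step 3: thread B executes B2 (y = y - 2). Shared: x=2 y=-1 z=1. PCs: A@1 B@2
Step 4: thread A executes A2 (y = y * -1). Shared: x=2 y=1 z=1. PCs: A@2 B@2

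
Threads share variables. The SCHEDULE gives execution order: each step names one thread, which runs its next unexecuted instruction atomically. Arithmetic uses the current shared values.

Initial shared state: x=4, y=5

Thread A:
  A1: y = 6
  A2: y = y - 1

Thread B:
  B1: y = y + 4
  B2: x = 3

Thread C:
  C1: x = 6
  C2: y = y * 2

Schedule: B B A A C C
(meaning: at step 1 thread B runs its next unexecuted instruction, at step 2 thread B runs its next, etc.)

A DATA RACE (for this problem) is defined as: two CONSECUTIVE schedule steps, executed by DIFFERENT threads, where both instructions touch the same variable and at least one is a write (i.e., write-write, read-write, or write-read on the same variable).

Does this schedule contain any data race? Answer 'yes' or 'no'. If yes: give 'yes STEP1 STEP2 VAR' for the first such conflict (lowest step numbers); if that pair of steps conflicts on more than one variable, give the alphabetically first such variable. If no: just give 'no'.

Answer: no

Derivation:
Steps 1,2: same thread (B). No race.
Steps 2,3: B(r=-,w=x) vs A(r=-,w=y). No conflict.
Steps 3,4: same thread (A). No race.
Steps 4,5: A(r=y,w=y) vs C(r=-,w=x). No conflict.
Steps 5,6: same thread (C). No race.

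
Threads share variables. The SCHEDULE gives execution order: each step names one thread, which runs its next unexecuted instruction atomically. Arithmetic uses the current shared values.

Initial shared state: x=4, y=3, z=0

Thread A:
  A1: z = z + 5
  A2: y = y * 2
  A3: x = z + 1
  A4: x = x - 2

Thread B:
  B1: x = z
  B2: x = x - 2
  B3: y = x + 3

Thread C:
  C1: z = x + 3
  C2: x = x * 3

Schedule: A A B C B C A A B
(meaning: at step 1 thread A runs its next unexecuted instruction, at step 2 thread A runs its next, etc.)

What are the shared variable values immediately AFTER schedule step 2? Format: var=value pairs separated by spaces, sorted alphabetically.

Answer: x=4 y=6 z=5

Derivation:
Step 1: thread A executes A1 (z = z + 5). Shared: x=4 y=3 z=5. PCs: A@1 B@0 C@0
Step 2: thread A executes A2 (y = y * 2). Shared: x=4 y=6 z=5. PCs: A@2 B@0 C@0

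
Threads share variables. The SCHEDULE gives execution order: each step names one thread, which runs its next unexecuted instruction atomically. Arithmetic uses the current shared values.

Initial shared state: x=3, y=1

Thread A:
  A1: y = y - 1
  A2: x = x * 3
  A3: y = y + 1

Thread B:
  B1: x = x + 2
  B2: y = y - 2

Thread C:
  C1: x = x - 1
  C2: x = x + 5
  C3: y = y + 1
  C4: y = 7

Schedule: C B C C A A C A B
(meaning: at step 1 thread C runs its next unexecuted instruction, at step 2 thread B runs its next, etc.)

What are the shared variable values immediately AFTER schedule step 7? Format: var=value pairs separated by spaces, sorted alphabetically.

Answer: x=27 y=7

Derivation:
Step 1: thread C executes C1 (x = x - 1). Shared: x=2 y=1. PCs: A@0 B@0 C@1
Step 2: thread B executes B1 (x = x + 2). Shared: x=4 y=1. PCs: A@0 B@1 C@1
Step 3: thread C executes C2 (x = x + 5). Shared: x=9 y=1. PCs: A@0 B@1 C@2
Step 4: thread C executes C3 (y = y + 1). Shared: x=9 y=2. PCs: A@0 B@1 C@3
Step 5: thread A executes A1 (y = y - 1). Shared: x=9 y=1. PCs: A@1 B@1 C@3
Step 6: thread A executes A2 (x = x * 3). Shared: x=27 y=1. PCs: A@2 B@1 C@3
Step 7: thread C executes C4 (y = 7). Shared: x=27 y=7. PCs: A@2 B@1 C@4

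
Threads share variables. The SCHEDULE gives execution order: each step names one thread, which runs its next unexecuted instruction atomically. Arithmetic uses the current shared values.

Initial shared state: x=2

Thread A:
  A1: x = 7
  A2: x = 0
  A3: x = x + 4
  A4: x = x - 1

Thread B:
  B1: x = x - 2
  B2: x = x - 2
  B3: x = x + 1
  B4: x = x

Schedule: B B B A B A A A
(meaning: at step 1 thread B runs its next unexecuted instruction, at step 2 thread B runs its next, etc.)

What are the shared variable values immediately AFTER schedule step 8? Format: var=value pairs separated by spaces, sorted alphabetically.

Step 1: thread B executes B1 (x = x - 2). Shared: x=0. PCs: A@0 B@1
Step 2: thread B executes B2 (x = x - 2). Shared: x=-2. PCs: A@0 B@2
Step 3: thread B executes B3 (x = x + 1). Shared: x=-1. PCs: A@0 B@3
Step 4: thread A executes A1 (x = 7). Shared: x=7. PCs: A@1 B@3
Step 5: thread B executes B4 (x = x). Shared: x=7. PCs: A@1 B@4
Step 6: thread A executes A2 (x = 0). Shared: x=0. PCs: A@2 B@4
Step 7: thread A executes A3 (x = x + 4). Shared: x=4. PCs: A@3 B@4
Step 8: thread A executes A4 (x = x - 1). Shared: x=3. PCs: A@4 B@4

Answer: x=3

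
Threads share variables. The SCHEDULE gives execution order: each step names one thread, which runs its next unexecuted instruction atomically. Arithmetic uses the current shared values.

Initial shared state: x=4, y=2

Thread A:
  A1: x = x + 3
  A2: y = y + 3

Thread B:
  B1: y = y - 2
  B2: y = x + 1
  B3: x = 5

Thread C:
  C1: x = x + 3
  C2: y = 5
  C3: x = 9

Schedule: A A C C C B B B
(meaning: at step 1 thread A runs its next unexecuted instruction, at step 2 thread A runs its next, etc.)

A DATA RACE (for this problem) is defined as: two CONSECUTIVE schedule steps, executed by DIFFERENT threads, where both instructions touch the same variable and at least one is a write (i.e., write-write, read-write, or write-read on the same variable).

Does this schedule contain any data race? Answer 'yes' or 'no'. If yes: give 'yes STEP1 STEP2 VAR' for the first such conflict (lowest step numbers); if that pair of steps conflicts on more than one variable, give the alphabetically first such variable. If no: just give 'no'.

Steps 1,2: same thread (A). No race.
Steps 2,3: A(r=y,w=y) vs C(r=x,w=x). No conflict.
Steps 3,4: same thread (C). No race.
Steps 4,5: same thread (C). No race.
Steps 5,6: C(r=-,w=x) vs B(r=y,w=y). No conflict.
Steps 6,7: same thread (B). No race.
Steps 7,8: same thread (B). No race.

Answer: no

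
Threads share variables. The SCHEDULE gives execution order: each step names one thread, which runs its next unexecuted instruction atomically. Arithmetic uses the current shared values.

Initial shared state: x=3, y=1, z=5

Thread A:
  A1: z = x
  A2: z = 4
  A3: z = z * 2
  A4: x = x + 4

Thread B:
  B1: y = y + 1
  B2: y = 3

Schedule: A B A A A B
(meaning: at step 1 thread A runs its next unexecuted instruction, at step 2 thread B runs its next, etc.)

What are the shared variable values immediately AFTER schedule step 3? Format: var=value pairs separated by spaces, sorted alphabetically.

Step 1: thread A executes A1 (z = x). Shared: x=3 y=1 z=3. PCs: A@1 B@0
Step 2: thread B executes B1 (y = y + 1). Shared: x=3 y=2 z=3. PCs: A@1 B@1
Step 3: thread A executes A2 (z = 4). Shared: x=3 y=2 z=4. PCs: A@2 B@1

Answer: x=3 y=2 z=4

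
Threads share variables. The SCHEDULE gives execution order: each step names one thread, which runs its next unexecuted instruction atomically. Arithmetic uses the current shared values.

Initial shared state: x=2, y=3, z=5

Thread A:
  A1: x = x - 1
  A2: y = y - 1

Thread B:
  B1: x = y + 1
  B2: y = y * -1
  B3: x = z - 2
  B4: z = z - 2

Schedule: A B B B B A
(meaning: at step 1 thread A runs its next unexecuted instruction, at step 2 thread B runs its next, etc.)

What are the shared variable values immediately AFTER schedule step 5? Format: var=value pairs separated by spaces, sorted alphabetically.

Step 1: thread A executes A1 (x = x - 1). Shared: x=1 y=3 z=5. PCs: A@1 B@0
Step 2: thread B executes B1 (x = y + 1). Shared: x=4 y=3 z=5. PCs: A@1 B@1
Step 3: thread B executes B2 (y = y * -1). Shared: x=4 y=-3 z=5. PCs: A@1 B@2
Step 4: thread B executes B3 (x = z - 2). Shared: x=3 y=-3 z=5. PCs: A@1 B@3
Step 5: thread B executes B4 (z = z - 2). Shared: x=3 y=-3 z=3. PCs: A@1 B@4

Answer: x=3 y=-3 z=3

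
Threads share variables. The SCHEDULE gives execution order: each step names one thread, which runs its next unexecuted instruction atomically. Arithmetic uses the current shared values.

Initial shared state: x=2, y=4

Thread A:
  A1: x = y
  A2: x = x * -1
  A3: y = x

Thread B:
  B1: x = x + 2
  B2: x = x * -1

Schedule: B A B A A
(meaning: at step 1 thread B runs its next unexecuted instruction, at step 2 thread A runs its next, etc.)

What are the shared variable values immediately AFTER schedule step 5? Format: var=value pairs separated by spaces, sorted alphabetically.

Answer: x=4 y=4

Derivation:
Step 1: thread B executes B1 (x = x + 2). Shared: x=4 y=4. PCs: A@0 B@1
Step 2: thread A executes A1 (x = y). Shared: x=4 y=4. PCs: A@1 B@1
Step 3: thread B executes B2 (x = x * -1). Shared: x=-4 y=4. PCs: A@1 B@2
Step 4: thread A executes A2 (x = x * -1). Shared: x=4 y=4. PCs: A@2 B@2
Step 5: thread A executes A3 (y = x). Shared: x=4 y=4. PCs: A@3 B@2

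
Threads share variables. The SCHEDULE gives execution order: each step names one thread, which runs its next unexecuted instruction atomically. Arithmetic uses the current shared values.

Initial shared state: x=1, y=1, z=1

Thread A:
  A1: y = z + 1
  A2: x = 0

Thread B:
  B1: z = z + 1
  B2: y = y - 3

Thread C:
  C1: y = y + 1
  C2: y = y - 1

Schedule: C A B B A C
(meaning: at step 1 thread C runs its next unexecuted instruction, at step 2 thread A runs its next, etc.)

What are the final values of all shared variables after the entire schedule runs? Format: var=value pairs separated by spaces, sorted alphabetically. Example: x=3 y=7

Step 1: thread C executes C1 (y = y + 1). Shared: x=1 y=2 z=1. PCs: A@0 B@0 C@1
Step 2: thread A executes A1 (y = z + 1). Shared: x=1 y=2 z=1. PCs: A@1 B@0 C@1
Step 3: thread B executes B1 (z = z + 1). Shared: x=1 y=2 z=2. PCs: A@1 B@1 C@1
Step 4: thread B executes B2 (y = y - 3). Shared: x=1 y=-1 z=2. PCs: A@1 B@2 C@1
Step 5: thread A executes A2 (x = 0). Shared: x=0 y=-1 z=2. PCs: A@2 B@2 C@1
Step 6: thread C executes C2 (y = y - 1). Shared: x=0 y=-2 z=2. PCs: A@2 B@2 C@2

Answer: x=0 y=-2 z=2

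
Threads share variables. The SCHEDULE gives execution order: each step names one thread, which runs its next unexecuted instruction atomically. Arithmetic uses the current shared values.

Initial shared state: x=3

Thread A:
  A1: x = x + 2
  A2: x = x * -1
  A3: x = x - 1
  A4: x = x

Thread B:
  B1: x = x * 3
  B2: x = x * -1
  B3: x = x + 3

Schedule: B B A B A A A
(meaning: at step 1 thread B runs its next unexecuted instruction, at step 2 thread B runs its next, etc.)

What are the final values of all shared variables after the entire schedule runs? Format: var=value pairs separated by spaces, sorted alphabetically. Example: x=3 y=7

Answer: x=3

Derivation:
Step 1: thread B executes B1 (x = x * 3). Shared: x=9. PCs: A@0 B@1
Step 2: thread B executes B2 (x = x * -1). Shared: x=-9. PCs: A@0 B@2
Step 3: thread A executes A1 (x = x + 2). Shared: x=-7. PCs: A@1 B@2
Step 4: thread B executes B3 (x = x + 3). Shared: x=-4. PCs: A@1 B@3
Step 5: thread A executes A2 (x = x * -1). Shared: x=4. PCs: A@2 B@3
Step 6: thread A executes A3 (x = x - 1). Shared: x=3. PCs: A@3 B@3
Step 7: thread A executes A4 (x = x). Shared: x=3. PCs: A@4 B@3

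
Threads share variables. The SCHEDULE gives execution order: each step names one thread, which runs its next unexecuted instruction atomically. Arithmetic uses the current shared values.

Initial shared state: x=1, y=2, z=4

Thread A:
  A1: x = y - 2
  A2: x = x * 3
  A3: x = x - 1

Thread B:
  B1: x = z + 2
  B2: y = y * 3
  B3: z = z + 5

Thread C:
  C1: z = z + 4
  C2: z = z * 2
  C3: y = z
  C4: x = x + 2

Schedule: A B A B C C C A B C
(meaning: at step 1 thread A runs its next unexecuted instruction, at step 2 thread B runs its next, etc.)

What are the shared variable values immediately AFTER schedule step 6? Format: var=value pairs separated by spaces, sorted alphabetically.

Answer: x=18 y=6 z=16

Derivation:
Step 1: thread A executes A1 (x = y - 2). Shared: x=0 y=2 z=4. PCs: A@1 B@0 C@0
Step 2: thread B executes B1 (x = z + 2). Shared: x=6 y=2 z=4. PCs: A@1 B@1 C@0
Step 3: thread A executes A2 (x = x * 3). Shared: x=18 y=2 z=4. PCs: A@2 B@1 C@0
Step 4: thread B executes B2 (y = y * 3). Shared: x=18 y=6 z=4. PCs: A@2 B@2 C@0
Step 5: thread C executes C1 (z = z + 4). Shared: x=18 y=6 z=8. PCs: A@2 B@2 C@1
Step 6: thread C executes C2 (z = z * 2). Shared: x=18 y=6 z=16. PCs: A@2 B@2 C@2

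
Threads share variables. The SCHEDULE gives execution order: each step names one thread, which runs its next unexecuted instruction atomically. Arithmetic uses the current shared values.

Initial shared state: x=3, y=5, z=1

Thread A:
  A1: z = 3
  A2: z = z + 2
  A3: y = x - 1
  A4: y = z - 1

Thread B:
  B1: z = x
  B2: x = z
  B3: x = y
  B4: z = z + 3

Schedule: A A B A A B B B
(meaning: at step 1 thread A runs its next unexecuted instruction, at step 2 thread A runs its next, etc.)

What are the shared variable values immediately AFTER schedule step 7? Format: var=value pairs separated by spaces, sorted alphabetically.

Answer: x=2 y=2 z=3

Derivation:
Step 1: thread A executes A1 (z = 3). Shared: x=3 y=5 z=3. PCs: A@1 B@0
Step 2: thread A executes A2 (z = z + 2). Shared: x=3 y=5 z=5. PCs: A@2 B@0
Step 3: thread B executes B1 (z = x). Shared: x=3 y=5 z=3. PCs: A@2 B@1
Step 4: thread A executes A3 (y = x - 1). Shared: x=3 y=2 z=3. PCs: A@3 B@1
Step 5: thread A executes A4 (y = z - 1). Shared: x=3 y=2 z=3. PCs: A@4 B@1
Step 6: thread B executes B2 (x = z). Shared: x=3 y=2 z=3. PCs: A@4 B@2
Step 7: thread B executes B3 (x = y). Shared: x=2 y=2 z=3. PCs: A@4 B@3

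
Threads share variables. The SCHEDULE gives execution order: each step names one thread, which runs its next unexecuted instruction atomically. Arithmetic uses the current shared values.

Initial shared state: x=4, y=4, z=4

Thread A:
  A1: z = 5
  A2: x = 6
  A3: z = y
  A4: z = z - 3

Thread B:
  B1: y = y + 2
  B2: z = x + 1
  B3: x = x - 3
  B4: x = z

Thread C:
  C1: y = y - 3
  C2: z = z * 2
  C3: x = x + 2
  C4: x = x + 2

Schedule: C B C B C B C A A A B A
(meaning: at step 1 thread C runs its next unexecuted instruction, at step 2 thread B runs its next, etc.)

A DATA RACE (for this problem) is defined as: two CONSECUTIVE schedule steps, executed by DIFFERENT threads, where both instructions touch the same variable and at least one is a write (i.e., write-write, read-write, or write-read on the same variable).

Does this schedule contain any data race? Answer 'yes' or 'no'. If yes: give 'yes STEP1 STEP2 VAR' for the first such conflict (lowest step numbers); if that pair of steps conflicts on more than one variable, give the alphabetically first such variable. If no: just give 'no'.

Answer: yes 1 2 y

Derivation:
Steps 1,2: C(y = y - 3) vs B(y = y + 2). RACE on y (W-W).
Steps 2,3: B(r=y,w=y) vs C(r=z,w=z). No conflict.
Steps 3,4: C(z = z * 2) vs B(z = x + 1). RACE on z (W-W).
Steps 4,5: B(z = x + 1) vs C(x = x + 2). RACE on x (R-W).
Steps 5,6: C(x = x + 2) vs B(x = x - 3). RACE on x (W-W).
Steps 6,7: B(x = x - 3) vs C(x = x + 2). RACE on x (W-W).
Steps 7,8: C(r=x,w=x) vs A(r=-,w=z). No conflict.
Steps 8,9: same thread (A). No race.
Steps 9,10: same thread (A). No race.
Steps 10,11: A(z = y) vs B(x = z). RACE on z (W-R).
Steps 11,12: B(x = z) vs A(z = z - 3). RACE on z (R-W).
First conflict at steps 1,2.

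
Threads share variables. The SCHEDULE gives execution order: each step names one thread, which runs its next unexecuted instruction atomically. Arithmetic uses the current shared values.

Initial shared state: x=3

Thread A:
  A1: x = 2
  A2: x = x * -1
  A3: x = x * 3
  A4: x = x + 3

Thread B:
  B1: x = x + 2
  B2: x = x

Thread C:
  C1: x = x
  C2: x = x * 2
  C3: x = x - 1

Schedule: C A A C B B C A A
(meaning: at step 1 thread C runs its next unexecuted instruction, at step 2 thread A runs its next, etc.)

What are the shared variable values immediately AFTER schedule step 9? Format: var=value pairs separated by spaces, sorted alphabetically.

Answer: x=-6

Derivation:
Step 1: thread C executes C1 (x = x). Shared: x=3. PCs: A@0 B@0 C@1
Step 2: thread A executes A1 (x = 2). Shared: x=2. PCs: A@1 B@0 C@1
Step 3: thread A executes A2 (x = x * -1). Shared: x=-2. PCs: A@2 B@0 C@1
Step 4: thread C executes C2 (x = x * 2). Shared: x=-4. PCs: A@2 B@0 C@2
Step 5: thread B executes B1 (x = x + 2). Shared: x=-2. PCs: A@2 B@1 C@2
Step 6: thread B executes B2 (x = x). Shared: x=-2. PCs: A@2 B@2 C@2
Step 7: thread C executes C3 (x = x - 1). Shared: x=-3. PCs: A@2 B@2 C@3
Step 8: thread A executes A3 (x = x * 3). Shared: x=-9. PCs: A@3 B@2 C@3
Step 9: thread A executes A4 (x = x + 3). Shared: x=-6. PCs: A@4 B@2 C@3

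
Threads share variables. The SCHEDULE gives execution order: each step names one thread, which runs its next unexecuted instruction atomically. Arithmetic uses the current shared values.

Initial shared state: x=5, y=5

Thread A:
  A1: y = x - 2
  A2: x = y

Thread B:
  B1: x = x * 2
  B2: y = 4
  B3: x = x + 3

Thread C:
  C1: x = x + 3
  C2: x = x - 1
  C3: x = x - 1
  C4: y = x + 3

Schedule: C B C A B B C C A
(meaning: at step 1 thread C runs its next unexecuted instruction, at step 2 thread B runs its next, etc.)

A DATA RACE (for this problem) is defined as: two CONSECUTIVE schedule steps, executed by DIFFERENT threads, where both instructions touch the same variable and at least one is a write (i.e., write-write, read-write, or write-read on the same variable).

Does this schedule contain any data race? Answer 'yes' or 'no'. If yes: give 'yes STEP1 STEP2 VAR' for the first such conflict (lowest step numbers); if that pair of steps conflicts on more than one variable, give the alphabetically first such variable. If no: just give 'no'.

Steps 1,2: C(x = x + 3) vs B(x = x * 2). RACE on x (W-W).
Steps 2,3: B(x = x * 2) vs C(x = x - 1). RACE on x (W-W).
Steps 3,4: C(x = x - 1) vs A(y = x - 2). RACE on x (W-R).
Steps 4,5: A(y = x - 2) vs B(y = 4). RACE on y (W-W).
Steps 5,6: same thread (B). No race.
Steps 6,7: B(x = x + 3) vs C(x = x - 1). RACE on x (W-W).
Steps 7,8: same thread (C). No race.
Steps 8,9: C(y = x + 3) vs A(x = y). RACE on x (R-W), y (W-R). Multiple vars; alphabetically first is x.
First conflict at steps 1,2.

Answer: yes 1 2 x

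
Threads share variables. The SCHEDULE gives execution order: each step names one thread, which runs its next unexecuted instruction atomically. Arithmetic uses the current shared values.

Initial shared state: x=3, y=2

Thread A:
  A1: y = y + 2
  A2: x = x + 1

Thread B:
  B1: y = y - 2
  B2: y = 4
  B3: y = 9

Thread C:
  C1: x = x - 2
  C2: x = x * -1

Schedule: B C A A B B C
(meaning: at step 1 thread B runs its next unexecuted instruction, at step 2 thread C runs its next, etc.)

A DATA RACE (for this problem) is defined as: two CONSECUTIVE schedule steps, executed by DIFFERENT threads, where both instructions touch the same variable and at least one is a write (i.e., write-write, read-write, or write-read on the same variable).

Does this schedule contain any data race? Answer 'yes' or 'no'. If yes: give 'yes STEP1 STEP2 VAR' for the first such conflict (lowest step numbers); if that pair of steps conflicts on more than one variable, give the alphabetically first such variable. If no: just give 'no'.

Answer: no

Derivation:
Steps 1,2: B(r=y,w=y) vs C(r=x,w=x). No conflict.
Steps 2,3: C(r=x,w=x) vs A(r=y,w=y). No conflict.
Steps 3,4: same thread (A). No race.
Steps 4,5: A(r=x,w=x) vs B(r=-,w=y). No conflict.
Steps 5,6: same thread (B). No race.
Steps 6,7: B(r=-,w=y) vs C(r=x,w=x). No conflict.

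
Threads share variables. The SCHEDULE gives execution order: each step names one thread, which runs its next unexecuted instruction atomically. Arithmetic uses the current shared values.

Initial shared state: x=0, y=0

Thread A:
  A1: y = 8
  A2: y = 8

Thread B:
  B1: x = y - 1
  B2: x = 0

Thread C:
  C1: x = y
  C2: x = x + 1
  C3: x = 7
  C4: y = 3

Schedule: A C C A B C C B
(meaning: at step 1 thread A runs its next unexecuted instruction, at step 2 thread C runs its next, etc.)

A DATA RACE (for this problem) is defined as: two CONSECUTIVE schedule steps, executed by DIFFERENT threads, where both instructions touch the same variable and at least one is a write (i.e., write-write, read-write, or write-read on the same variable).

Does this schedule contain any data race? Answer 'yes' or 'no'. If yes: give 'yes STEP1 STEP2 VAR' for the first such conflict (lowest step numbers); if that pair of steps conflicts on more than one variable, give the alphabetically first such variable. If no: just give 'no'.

Steps 1,2: A(y = 8) vs C(x = y). RACE on y (W-R).
Steps 2,3: same thread (C). No race.
Steps 3,4: C(r=x,w=x) vs A(r=-,w=y). No conflict.
Steps 4,5: A(y = 8) vs B(x = y - 1). RACE on y (W-R).
Steps 5,6: B(x = y - 1) vs C(x = 7). RACE on x (W-W).
Steps 6,7: same thread (C). No race.
Steps 7,8: C(r=-,w=y) vs B(r=-,w=x). No conflict.
First conflict at steps 1,2.

Answer: yes 1 2 y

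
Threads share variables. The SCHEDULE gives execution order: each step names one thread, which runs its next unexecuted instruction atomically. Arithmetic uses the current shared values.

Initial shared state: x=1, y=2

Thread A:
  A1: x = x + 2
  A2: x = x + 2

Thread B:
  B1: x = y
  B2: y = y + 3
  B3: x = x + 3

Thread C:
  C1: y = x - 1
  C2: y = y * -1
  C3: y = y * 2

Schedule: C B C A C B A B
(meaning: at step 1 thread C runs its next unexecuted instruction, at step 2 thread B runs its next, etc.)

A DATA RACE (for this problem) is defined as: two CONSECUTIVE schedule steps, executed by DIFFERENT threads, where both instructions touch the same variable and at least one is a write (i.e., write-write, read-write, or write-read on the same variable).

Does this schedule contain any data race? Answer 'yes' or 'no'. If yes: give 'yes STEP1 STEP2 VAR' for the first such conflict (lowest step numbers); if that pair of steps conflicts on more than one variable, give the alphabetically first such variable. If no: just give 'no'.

Answer: yes 1 2 x

Derivation:
Steps 1,2: C(y = x - 1) vs B(x = y). RACE on x (R-W), y (W-R). Multiple vars; alphabetically first is x.
Steps 2,3: B(x = y) vs C(y = y * -1). RACE on y (R-W).
Steps 3,4: C(r=y,w=y) vs A(r=x,w=x). No conflict.
Steps 4,5: A(r=x,w=x) vs C(r=y,w=y). No conflict.
Steps 5,6: C(y = y * 2) vs B(y = y + 3). RACE on y (W-W).
Steps 6,7: B(r=y,w=y) vs A(r=x,w=x). No conflict.
Steps 7,8: A(x = x + 2) vs B(x = x + 3). RACE on x (W-W).
First conflict at steps 1,2.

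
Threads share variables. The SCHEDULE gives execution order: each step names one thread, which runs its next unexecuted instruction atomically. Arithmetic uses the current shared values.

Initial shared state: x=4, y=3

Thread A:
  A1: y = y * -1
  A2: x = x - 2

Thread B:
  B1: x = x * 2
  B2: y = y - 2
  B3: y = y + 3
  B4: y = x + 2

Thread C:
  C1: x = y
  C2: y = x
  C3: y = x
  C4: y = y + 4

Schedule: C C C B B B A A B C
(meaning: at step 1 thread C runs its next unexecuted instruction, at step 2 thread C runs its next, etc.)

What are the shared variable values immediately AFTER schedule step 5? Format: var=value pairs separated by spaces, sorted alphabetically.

Answer: x=6 y=1

Derivation:
Step 1: thread C executes C1 (x = y). Shared: x=3 y=3. PCs: A@0 B@0 C@1
Step 2: thread C executes C2 (y = x). Shared: x=3 y=3. PCs: A@0 B@0 C@2
Step 3: thread C executes C3 (y = x). Shared: x=3 y=3. PCs: A@0 B@0 C@3
Step 4: thread B executes B1 (x = x * 2). Shared: x=6 y=3. PCs: A@0 B@1 C@3
Step 5: thread B executes B2 (y = y - 2). Shared: x=6 y=1. PCs: A@0 B@2 C@3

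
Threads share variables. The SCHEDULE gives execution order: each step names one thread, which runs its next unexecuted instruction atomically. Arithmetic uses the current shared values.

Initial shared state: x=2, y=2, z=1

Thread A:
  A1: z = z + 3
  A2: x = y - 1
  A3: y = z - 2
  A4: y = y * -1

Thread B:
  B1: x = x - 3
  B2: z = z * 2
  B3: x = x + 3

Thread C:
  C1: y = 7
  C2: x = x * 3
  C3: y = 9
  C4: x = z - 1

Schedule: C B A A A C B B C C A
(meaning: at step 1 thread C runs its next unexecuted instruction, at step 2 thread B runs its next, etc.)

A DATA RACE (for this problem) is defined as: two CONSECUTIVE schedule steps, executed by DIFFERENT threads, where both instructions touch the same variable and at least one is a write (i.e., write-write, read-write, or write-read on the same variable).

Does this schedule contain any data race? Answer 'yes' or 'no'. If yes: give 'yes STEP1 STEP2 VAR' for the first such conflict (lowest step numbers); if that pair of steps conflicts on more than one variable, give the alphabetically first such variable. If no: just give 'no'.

Answer: no

Derivation:
Steps 1,2: C(r=-,w=y) vs B(r=x,w=x). No conflict.
Steps 2,3: B(r=x,w=x) vs A(r=z,w=z). No conflict.
Steps 3,4: same thread (A). No race.
Steps 4,5: same thread (A). No race.
Steps 5,6: A(r=z,w=y) vs C(r=x,w=x). No conflict.
Steps 6,7: C(r=x,w=x) vs B(r=z,w=z). No conflict.
Steps 7,8: same thread (B). No race.
Steps 8,9: B(r=x,w=x) vs C(r=-,w=y). No conflict.
Steps 9,10: same thread (C). No race.
Steps 10,11: C(r=z,w=x) vs A(r=y,w=y). No conflict.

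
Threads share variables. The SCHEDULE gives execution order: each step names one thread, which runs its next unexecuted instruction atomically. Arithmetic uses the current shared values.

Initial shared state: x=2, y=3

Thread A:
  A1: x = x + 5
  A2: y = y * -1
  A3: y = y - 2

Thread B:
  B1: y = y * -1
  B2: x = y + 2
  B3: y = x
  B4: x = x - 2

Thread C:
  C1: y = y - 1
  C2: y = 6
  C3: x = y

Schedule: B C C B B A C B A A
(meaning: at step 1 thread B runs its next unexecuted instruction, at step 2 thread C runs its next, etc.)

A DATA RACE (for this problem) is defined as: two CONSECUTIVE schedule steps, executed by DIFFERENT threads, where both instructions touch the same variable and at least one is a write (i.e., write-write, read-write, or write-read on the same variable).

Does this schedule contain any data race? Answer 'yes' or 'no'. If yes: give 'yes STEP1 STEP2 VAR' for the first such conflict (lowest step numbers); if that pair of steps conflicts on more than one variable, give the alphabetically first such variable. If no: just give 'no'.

Steps 1,2: B(y = y * -1) vs C(y = y - 1). RACE on y (W-W).
Steps 2,3: same thread (C). No race.
Steps 3,4: C(y = 6) vs B(x = y + 2). RACE on y (W-R).
Steps 4,5: same thread (B). No race.
Steps 5,6: B(y = x) vs A(x = x + 5). RACE on x (R-W).
Steps 6,7: A(x = x + 5) vs C(x = y). RACE on x (W-W).
Steps 7,8: C(x = y) vs B(x = x - 2). RACE on x (W-W).
Steps 8,9: B(r=x,w=x) vs A(r=y,w=y). No conflict.
Steps 9,10: same thread (A). No race.
First conflict at steps 1,2.

Answer: yes 1 2 y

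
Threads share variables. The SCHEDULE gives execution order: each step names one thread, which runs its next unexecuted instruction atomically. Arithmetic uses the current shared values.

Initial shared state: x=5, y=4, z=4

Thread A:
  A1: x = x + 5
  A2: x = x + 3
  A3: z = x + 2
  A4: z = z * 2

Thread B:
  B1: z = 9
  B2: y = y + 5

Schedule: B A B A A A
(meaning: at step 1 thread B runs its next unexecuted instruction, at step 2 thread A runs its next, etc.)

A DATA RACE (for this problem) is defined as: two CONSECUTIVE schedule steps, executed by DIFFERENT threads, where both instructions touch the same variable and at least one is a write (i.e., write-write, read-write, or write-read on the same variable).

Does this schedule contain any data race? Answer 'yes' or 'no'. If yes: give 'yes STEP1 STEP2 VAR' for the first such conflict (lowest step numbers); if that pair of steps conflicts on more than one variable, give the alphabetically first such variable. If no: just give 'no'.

Answer: no

Derivation:
Steps 1,2: B(r=-,w=z) vs A(r=x,w=x). No conflict.
Steps 2,3: A(r=x,w=x) vs B(r=y,w=y). No conflict.
Steps 3,4: B(r=y,w=y) vs A(r=x,w=x). No conflict.
Steps 4,5: same thread (A). No race.
Steps 5,6: same thread (A). No race.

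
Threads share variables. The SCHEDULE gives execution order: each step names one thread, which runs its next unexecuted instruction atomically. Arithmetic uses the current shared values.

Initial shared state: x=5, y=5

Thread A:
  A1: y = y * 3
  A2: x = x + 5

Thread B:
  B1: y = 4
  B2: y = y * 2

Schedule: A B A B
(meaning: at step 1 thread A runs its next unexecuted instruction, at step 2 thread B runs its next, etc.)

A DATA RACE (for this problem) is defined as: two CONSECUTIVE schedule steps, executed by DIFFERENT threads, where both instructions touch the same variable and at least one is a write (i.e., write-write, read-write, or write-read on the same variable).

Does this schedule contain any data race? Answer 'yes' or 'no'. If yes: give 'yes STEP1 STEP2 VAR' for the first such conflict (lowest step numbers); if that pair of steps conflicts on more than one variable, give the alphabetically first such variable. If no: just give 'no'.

Answer: yes 1 2 y

Derivation:
Steps 1,2: A(y = y * 3) vs B(y = 4). RACE on y (W-W).
Steps 2,3: B(r=-,w=y) vs A(r=x,w=x). No conflict.
Steps 3,4: A(r=x,w=x) vs B(r=y,w=y). No conflict.
First conflict at steps 1,2.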